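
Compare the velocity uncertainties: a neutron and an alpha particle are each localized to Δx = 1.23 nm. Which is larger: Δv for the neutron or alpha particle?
The neutron has the larger minimum velocity uncertainty, by a ratio of 4.0.

For both particles, Δp_min = ℏ/(2Δx) = 4.287e-26 kg·m/s (same for both).

The velocity uncertainty is Δv = Δp/m:
- neutron: Δv = 4.287e-26 / 1.675e-27 = 2.559e+01 m/s = 25.594 m/s
- alpha particle: Δv = 4.287e-26 / 6.645e-27 = 6.452e+00 m/s = 6.452 m/s

Ratio: 2.559e+01 / 6.452e+00 = 4.0

The lighter particle has larger velocity uncertainty because Δv ∝ 1/m.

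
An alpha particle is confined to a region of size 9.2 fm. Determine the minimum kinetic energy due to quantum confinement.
15.428 keV

Using the uncertainty principle:

1. Position uncertainty: Δx ≈ 9.200e-15 m
2. Minimum momentum uncertainty: Δp = ℏ/(2Δx) = 5.731e-21 kg·m/s
3. Minimum kinetic energy:
   KE = (Δp)²/(2m) = (5.731e-21)²/(2 × 6.645e-27 kg)
   KE = 2.472e-15 J = 15.428 keV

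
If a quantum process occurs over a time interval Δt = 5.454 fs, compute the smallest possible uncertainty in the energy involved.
60.342 meV

Using the energy-time uncertainty principle:
ΔEΔt ≥ ℏ/2

The minimum uncertainty in energy is:
ΔE_min = ℏ/(2Δt)
ΔE_min = (1.055e-34 J·s) / (2 × 5.454e-15 s)
ΔE_min = 9.668e-21 J = 60.342 meV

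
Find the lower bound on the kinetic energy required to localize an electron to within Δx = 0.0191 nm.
26.109 eV

Localizing a particle requires giving it sufficient momentum uncertainty:

1. From uncertainty principle: Δp ≥ ℏ/(2Δx)
   Δp_min = (1.055e-34 J·s) / (2 × 1.910e-11 m)
   Δp_min = 2.761e-24 kg·m/s

2. This momentum uncertainty corresponds to kinetic energy:
   KE ≈ (Δp)²/(2m) = (2.761e-24)²/(2 × 9.109e-31 kg)
   KE = 4.183e-18 J = 26.109 eV

Tighter localization requires more energy.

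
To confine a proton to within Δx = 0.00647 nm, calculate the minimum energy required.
123.921 meV

Localizing a particle requires giving it sufficient momentum uncertainty:

1. From uncertainty principle: Δp ≥ ℏ/(2Δx)
   Δp_min = (1.055e-34 J·s) / (2 × 6.470e-12 m)
   Δp_min = 8.150e-24 kg·m/s

2. This momentum uncertainty corresponds to kinetic energy:
   KE ≈ (Δp)²/(2m) = (8.150e-24)²/(2 × 1.673e-27 kg)
   KE = 1.985e-20 J = 123.921 meV

Tighter localization requires more energy.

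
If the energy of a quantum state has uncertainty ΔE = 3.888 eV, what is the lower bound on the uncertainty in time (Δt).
84.647 as

Using the energy-time uncertainty principle:
ΔEΔt ≥ ℏ/2

The minimum uncertainty in time is:
Δt_min = ℏ/(2ΔE)
Δt_min = (1.055e-34 J·s) / (2 × 6.229e-19 J)
Δt_min = 8.465e-17 s = 84.647 as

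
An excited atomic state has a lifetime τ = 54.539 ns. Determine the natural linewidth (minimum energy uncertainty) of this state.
6.034 neV

Using the energy-time uncertainty principle:
ΔEΔt ≥ ℏ/2

The lifetime τ represents the time uncertainty Δt.
The natural linewidth (minimum energy uncertainty) is:

ΔE = ℏ/(2τ)
ΔE = (1.055e-34 J·s) / (2 × 5.454e-08 s)
ΔE = 9.668e-28 J = 6.034 neV

This natural linewidth limits the precision of spectroscopic measurements.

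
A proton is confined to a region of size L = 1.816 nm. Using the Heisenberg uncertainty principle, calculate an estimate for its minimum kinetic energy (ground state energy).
1.573 μeV

Using the uncertainty principle to estimate ground state energy:

1. The position uncertainty is approximately the confinement size:
   Δx ≈ L = 1.816e-09 m

2. From ΔxΔp ≥ ℏ/2, the minimum momentum uncertainty is:
   Δp ≈ ℏ/(2L) = 2.904e-26 kg·m/s

3. The kinetic energy is approximately:
   KE ≈ (Δp)²/(2m) = (2.904e-26)²/(2 × 1.673e-27 kg)
   KE ≈ 2.520e-25 J = 1.573 μeV

This is an order-of-magnitude estimate of the ground state energy.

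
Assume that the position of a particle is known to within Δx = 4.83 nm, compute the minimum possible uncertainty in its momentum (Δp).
1.092 × 10^-26 kg·m/s

Using the Heisenberg uncertainty principle:
ΔxΔp ≥ ℏ/2

The minimum uncertainty in momentum is:
Δp_min = ℏ/(2Δx)
Δp_min = (1.055e-34 J·s) / (2 × 4.830e-09 m)
Δp_min = 1.092e-26 kg·m/s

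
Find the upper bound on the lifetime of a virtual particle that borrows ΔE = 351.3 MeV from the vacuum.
9.368 × 10^-25 s

Using the energy-time uncertainty principle:
ΔEΔt ≥ ℏ/2

For a virtual particle borrowing energy ΔE, the maximum lifetime is:
Δt_max = ℏ/(2ΔE)

Converting energy:
ΔE = 351.3 MeV = 5.628e-11 J

Δt_max = (1.055e-34 J·s) / (2 × 5.628e-11 J)
Δt_max = 9.368e-25 s = 9.368 × 10^-25 s

Virtual particles with higher borrowed energy exist for shorter times.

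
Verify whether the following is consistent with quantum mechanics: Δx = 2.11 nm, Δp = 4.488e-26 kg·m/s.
Yes, it satisfies the uncertainty principle.

Calculate the product ΔxΔp:
ΔxΔp = (2.110e-09 m) × (4.488e-26 kg·m/s)
ΔxΔp = 9.470e-35 J·s

Compare to the minimum allowed value ℏ/2:
ℏ/2 = 5.273e-35 J·s

Since ΔxΔp = 9.470e-35 J·s ≥ 5.273e-35 J·s = ℏ/2,
the measurement satisfies the uncertainty principle.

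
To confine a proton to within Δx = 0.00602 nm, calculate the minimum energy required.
143.140 meV

Localizing a particle requires giving it sufficient momentum uncertainty:

1. From uncertainty principle: Δp ≥ ℏ/(2Δx)
   Δp_min = (1.055e-34 J·s) / (2 × 6.020e-12 m)
   Δp_min = 8.759e-24 kg·m/s

2. This momentum uncertainty corresponds to kinetic energy:
   KE ≈ (Δp)²/(2m) = (8.759e-24)²/(2 × 1.673e-27 kg)
   KE = 2.293e-20 J = 143.140 meV

Tighter localization requires more energy.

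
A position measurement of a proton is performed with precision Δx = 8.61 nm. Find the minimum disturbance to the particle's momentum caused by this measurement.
6.124 × 10^-27 kg·m/s

The uncertainty principle implies that measuring position disturbs momentum:
ΔxΔp ≥ ℏ/2

When we measure position with precision Δx, we necessarily introduce a momentum uncertainty:
Δp ≥ ℏ/(2Δx)
Δp_min = (1.055e-34 J·s) / (2 × 8.610e-09 m)
Δp_min = 6.124e-27 kg·m/s

The more precisely we measure position, the greater the momentum disturbance.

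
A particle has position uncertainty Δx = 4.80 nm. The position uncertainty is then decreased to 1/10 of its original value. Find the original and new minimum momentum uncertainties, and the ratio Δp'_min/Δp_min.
Original Δp_min = 1.099 × 10^-26 kg·m/s; new Δp'_min = 1.099 × 10^-25 kg·m/s; ratio Δp'_min/Δp_min = 10.

From the uncertainty principle ΔxΔp ≥ ℏ/2, the minimum momentum uncertainty is Δp_min = ℏ/(2Δx).

Original (Δx = 4.80 nm = 4.800e-09 m):
Δp_min = (1.055e-34 J·s)/(2 × 4.800e-09 m) = 1.099e-26 kg·m/s

When Δx → (1/10)Δx:
Δp'_min = ℏ/(2 × (1/10)Δx) = 10 × ℏ/(2Δx) = 10 × Δp_min
Δp'_min = 10 × 1.099e-26 kg·m/s = 1.099e-25 kg·m/s

Since Δp_min ∝ 1/Δx, when Δx is decreased to 1/10 of its original value, Δp_min increases to 10 times its original value.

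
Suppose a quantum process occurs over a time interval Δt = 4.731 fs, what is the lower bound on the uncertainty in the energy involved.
69.564 meV

Using the energy-time uncertainty principle:
ΔEΔt ≥ ℏ/2

The minimum uncertainty in energy is:
ΔE_min = ℏ/(2Δt)
ΔE_min = (1.055e-34 J·s) / (2 × 4.731e-15 s)
ΔE_min = 1.115e-20 J = 69.564 meV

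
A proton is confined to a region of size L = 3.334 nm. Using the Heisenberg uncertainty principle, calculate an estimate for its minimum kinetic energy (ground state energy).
466.684 neV

Using the uncertainty principle to estimate ground state energy:

1. The position uncertainty is approximately the confinement size:
   Δx ≈ L = 3.334e-09 m

2. From ΔxΔp ≥ ℏ/2, the minimum momentum uncertainty is:
   Δp ≈ ℏ/(2L) = 1.582e-26 kg·m/s

3. The kinetic energy is approximately:
   KE ≈ (Δp)²/(2m) = (1.582e-26)²/(2 × 1.673e-27 kg)
   KE ≈ 7.477e-26 J = 466.684 neV

This is an order-of-magnitude estimate of the ground state energy.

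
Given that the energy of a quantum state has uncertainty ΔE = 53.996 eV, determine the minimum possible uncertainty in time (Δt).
6.095 as

Using the energy-time uncertainty principle:
ΔEΔt ≥ ℏ/2

The minimum uncertainty in time is:
Δt_min = ℏ/(2ΔE)
Δt_min = (1.055e-34 J·s) / (2 × 8.651e-18 J)
Δt_min = 6.095e-18 s = 6.095 as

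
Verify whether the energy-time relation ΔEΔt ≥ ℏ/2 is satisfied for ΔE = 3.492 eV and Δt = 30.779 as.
No, it violates the uncertainty relation.

Calculate the product ΔEΔt:
ΔE = 3.492 eV = 5.595e-19 J
ΔEΔt = (5.595e-19 J) × (3.078e-17 s)
ΔEΔt = 1.722e-35 J·s

Compare to the minimum allowed value ℏ/2:
ℏ/2 = 5.273e-35 J·s

Since ΔEΔt = 1.722e-35 J·s < 5.273e-35 J·s = ℏ/2,
this violates the uncertainty relation.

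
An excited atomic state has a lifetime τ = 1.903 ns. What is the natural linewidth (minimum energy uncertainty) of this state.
172.941 neV

Using the energy-time uncertainty principle:
ΔEΔt ≥ ℏ/2

The lifetime τ represents the time uncertainty Δt.
The natural linewidth (minimum energy uncertainty) is:

ΔE = ℏ/(2τ)
ΔE = (1.055e-34 J·s) / (2 × 1.903e-09 s)
ΔE = 2.771e-26 J = 172.941 neV

This natural linewidth limits the precision of spectroscopic measurements.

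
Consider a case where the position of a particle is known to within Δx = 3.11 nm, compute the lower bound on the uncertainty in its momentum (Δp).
1.695 × 10^-26 kg·m/s

Using the Heisenberg uncertainty principle:
ΔxΔp ≥ ℏ/2

The minimum uncertainty in momentum is:
Δp_min = ℏ/(2Δx)
Δp_min = (1.055e-34 J·s) / (2 × 3.110e-09 m)
Δp_min = 1.695e-26 kg·m/s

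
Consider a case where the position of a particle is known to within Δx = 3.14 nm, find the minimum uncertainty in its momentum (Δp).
1.679 × 10^-26 kg·m/s

Using the Heisenberg uncertainty principle:
ΔxΔp ≥ ℏ/2

The minimum uncertainty in momentum is:
Δp_min = ℏ/(2Δx)
Δp_min = (1.055e-34 J·s) / (2 × 3.140e-09 m)
Δp_min = 1.679e-26 kg·m/s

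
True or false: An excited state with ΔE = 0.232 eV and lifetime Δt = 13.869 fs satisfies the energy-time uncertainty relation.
Yes, it satisfies the uncertainty relation.

Calculate the product ΔEΔt:
ΔE = 0.232 eV = 3.717e-20 J
ΔEΔt = (3.717e-20 J) × (1.387e-14 s)
ΔEΔt = 5.155e-34 J·s

Compare to the minimum allowed value ℏ/2:
ℏ/2 = 5.273e-35 J·s

Since ΔEΔt = 5.155e-34 J·s ≥ 5.273e-35 J·s = ℏ/2,
this satisfies the uncertainty relation.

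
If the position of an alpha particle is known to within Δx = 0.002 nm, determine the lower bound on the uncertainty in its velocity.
3.968 km/s

Using the Heisenberg uncertainty principle and Δp = mΔv:
ΔxΔp ≥ ℏ/2
Δx(mΔv) ≥ ℏ/2

The minimum uncertainty in velocity is:
Δv_min = ℏ/(2mΔx)
Δv_min = (1.055e-34 J·s) / (2 × 6.645e-27 kg × 2.000e-12 m)
Δv_min = 3.968e+03 m/s = 3.968 km/s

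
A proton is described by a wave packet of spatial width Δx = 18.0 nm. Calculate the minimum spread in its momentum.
2.929 × 10^-27 kg·m/s

For a wave packet, the spatial width Δx and momentum spread Δp are related by the uncertainty principle:
ΔxΔp ≥ ℏ/2

The minimum momentum spread is:
Δp_min = ℏ/(2Δx)
Δp_min = (1.055e-34 J·s) / (2 × 1.800e-08 m)
Δp_min = 2.929e-27 kg·m/s

A wave packet cannot have both a well-defined position and well-defined momentum.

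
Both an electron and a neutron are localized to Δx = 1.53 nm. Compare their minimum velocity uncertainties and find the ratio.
The electron has the larger minimum velocity uncertainty, by a ratio of 1838.7.

For both particles, Δp_min = ℏ/(2Δx) = 3.446e-26 kg·m/s (same for both).

The velocity uncertainty is Δv = Δp/m:
- electron: Δv = 3.446e-26 / 9.109e-31 = 3.783e+04 m/s = 37.833 km/s
- neutron: Δv = 3.446e-26 / 1.675e-27 = 2.058e+01 m/s = 20.576 m/s

Ratio: 3.783e+04 / 2.058e+01 = 1838.7

The lighter particle has larger velocity uncertainty because Δv ∝ 1/m.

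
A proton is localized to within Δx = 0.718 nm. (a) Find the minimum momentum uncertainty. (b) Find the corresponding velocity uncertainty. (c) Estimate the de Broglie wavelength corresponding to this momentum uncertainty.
(a) Δp_min = 7.344 × 10^-26 kg·m/s
(b) Δv_min = 43.906 m/s
(c) λ_dB = 9.023 nm

Step-by-step:

(a) From the uncertainty principle:
Δp_min = ℏ/(2Δx) = (1.055e-34 J·s)/(2 × 7.180e-10 m) = 7.344e-26 kg·m/s

(b) The velocity uncertainty:
Δv = Δp/m = (7.344e-26 kg·m/s)/(1.673e-27 kg) = 4.391e+01 m/s = 43.906 m/s

(c) The de Broglie wavelength for this momentum:
λ = h/p = (6.626e-34 J·s)/(7.344e-26 kg·m/s) = 9.023e-09 m = 9.023 nm

Note: The de Broglie wavelength is comparable to the localization size, as expected from wave-particle duality.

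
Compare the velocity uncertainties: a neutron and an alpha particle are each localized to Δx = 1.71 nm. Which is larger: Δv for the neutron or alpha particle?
The neutron has the larger minimum velocity uncertainty, by a ratio of 4.0.

For both particles, Δp_min = ℏ/(2Δx) = 3.084e-26 kg·m/s (same for both).

The velocity uncertainty is Δv = Δp/m:
- neutron: Δv = 3.084e-26 / 1.675e-27 = 1.841e+01 m/s = 18.410 m/s
- alpha particle: Δv = 3.084e-26 / 6.645e-27 = 4.641e+00 m/s = 4.641 m/s

Ratio: 1.841e+01 / 4.641e+00 = 4.0

The lighter particle has larger velocity uncertainty because Δv ∝ 1/m.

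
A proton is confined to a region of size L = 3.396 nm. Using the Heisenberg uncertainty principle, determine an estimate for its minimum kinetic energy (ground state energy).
449.799 neV

Using the uncertainty principle to estimate ground state energy:

1. The position uncertainty is approximately the confinement size:
   Δx ≈ L = 3.396e-09 m

2. From ΔxΔp ≥ ℏ/2, the minimum momentum uncertainty is:
   Δp ≈ ℏ/(2L) = 1.553e-26 kg·m/s

3. The kinetic energy is approximately:
   KE ≈ (Δp)²/(2m) = (1.553e-26)²/(2 × 1.673e-27 kg)
   KE ≈ 7.207e-26 J = 449.799 neV

This is an order-of-magnitude estimate of the ground state energy.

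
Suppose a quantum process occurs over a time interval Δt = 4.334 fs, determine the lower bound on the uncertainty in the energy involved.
75.936 meV

Using the energy-time uncertainty principle:
ΔEΔt ≥ ℏ/2

The minimum uncertainty in energy is:
ΔE_min = ℏ/(2Δt)
ΔE_min = (1.055e-34 J·s) / (2 × 4.334e-15 s)
ΔE_min = 1.217e-20 J = 75.936 meV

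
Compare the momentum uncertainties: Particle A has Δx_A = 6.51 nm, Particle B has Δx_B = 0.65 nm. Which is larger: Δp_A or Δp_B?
Particle B has the larger minimum momentum uncertainty, by a factor of 10.02.

For each particle, the minimum momentum uncertainty is Δp_min = ℏ/(2Δx):

Particle A: Δp_A = ℏ/(2×6.510e-09 m) = 8.100e-27 kg·m/s
Particle B: Δp_B = ℏ/(2×6.500e-10 m) = 8.112e-26 kg·m/s

Ratio: Δp_B/Δp_A = 10.02

Since Δp_min ∝ 1/Δx, the particle with smaller position uncertainty (B) has larger momentum uncertainty.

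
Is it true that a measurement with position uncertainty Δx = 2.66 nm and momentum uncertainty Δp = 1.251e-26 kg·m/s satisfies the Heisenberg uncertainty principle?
No, it violates the uncertainty principle (impossible measurement).

Calculate the product ΔxΔp:
ΔxΔp = (2.660e-09 m) × (1.251e-26 kg·m/s)
ΔxΔp = 3.328e-35 J·s

Compare to the minimum allowed value ℏ/2:
ℏ/2 = 5.273e-35 J·s

Since ΔxΔp = 3.328e-35 J·s < 5.273e-35 J·s = ℏ/2,
the measurement violates the uncertainty principle.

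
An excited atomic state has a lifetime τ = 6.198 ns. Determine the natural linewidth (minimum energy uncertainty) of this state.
53.099 neV

Using the energy-time uncertainty principle:
ΔEΔt ≥ ℏ/2

The lifetime τ represents the time uncertainty Δt.
The natural linewidth (minimum energy uncertainty) is:

ΔE = ℏ/(2τ)
ΔE = (1.055e-34 J·s) / (2 × 6.198e-09 s)
ΔE = 8.507e-27 J = 53.099 neV

This natural linewidth limits the precision of spectroscopic measurements.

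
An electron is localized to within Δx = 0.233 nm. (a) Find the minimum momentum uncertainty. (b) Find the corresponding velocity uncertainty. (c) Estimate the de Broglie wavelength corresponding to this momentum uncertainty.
(a) Δp_min = 2.263 × 10^-25 kg·m/s
(b) Δv_min = 248.428 km/s
(c) λ_dB = 2.928 nm

Step-by-step:

(a) From the uncertainty principle:
Δp_min = ℏ/(2Δx) = (1.055e-34 J·s)/(2 × 2.330e-10 m) = 2.263e-25 kg·m/s

(b) The velocity uncertainty:
Δv = Δp/m = (2.263e-25 kg·m/s)/(9.109e-31 kg) = 2.484e+05 m/s = 248.428 km/s

(c) The de Broglie wavelength for this momentum:
λ = h/p = (6.626e-34 J·s)/(2.263e-25 kg·m/s) = 2.928e-09 m = 2.928 nm

Note: The de Broglie wavelength is comparable to the localization size, as expected from wave-particle duality.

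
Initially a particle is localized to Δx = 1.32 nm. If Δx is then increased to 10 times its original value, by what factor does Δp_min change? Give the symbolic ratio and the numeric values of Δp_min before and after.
Original Δp_min = 3.995 × 10^-26 kg·m/s; new Δp'_min = 3.995 × 10^-27 kg·m/s; ratio Δp'_min/Δp_min = 1/10.

From the uncertainty principle ΔxΔp ≥ ℏ/2, the minimum momentum uncertainty is Δp_min = ℏ/(2Δx).

Original (Δx = 1.32 nm = 1.320e-09 m):
Δp_min = (1.055e-34 J·s)/(2 × 1.320e-09 m) = 3.995e-26 kg·m/s

When Δx → 10Δx:
Δp'_min = ℏ/(2 × 10Δx) = (1/10) × ℏ/(2Δx) = (1/10) × Δp_min
Δp'_min = 1/10 × 3.995e-26 kg·m/s = 3.995e-27 kg·m/s

Since Δp_min ∝ 1/Δx, when Δx is increased to 10 times its original value, Δp_min decreases to 1/10 of its original value.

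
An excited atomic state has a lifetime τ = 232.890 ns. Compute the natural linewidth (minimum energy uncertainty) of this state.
1.413 neV

Using the energy-time uncertainty principle:
ΔEΔt ≥ ℏ/2

The lifetime τ represents the time uncertainty Δt.
The natural linewidth (minimum energy uncertainty) is:

ΔE = ℏ/(2τ)
ΔE = (1.055e-34 J·s) / (2 × 2.329e-07 s)
ΔE = 2.264e-28 J = 1.413 neV

This natural linewidth limits the precision of spectroscopic measurements.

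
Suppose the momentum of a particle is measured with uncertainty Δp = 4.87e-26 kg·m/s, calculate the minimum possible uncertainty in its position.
1.083 nm

Using the Heisenberg uncertainty principle:
ΔxΔp ≥ ℏ/2

The minimum uncertainty in position is:
Δx_min = ℏ/(2Δp)
Δx_min = (1.055e-34 J·s) / (2 × 4.870e-26 kg·m/s)
Δx_min = 1.083e-09 m = 1.083 nm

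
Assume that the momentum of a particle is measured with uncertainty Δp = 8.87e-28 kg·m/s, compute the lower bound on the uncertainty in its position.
59.446 nm

Using the Heisenberg uncertainty principle:
ΔxΔp ≥ ℏ/2

The minimum uncertainty in position is:
Δx_min = ℏ/(2Δp)
Δx_min = (1.055e-34 J·s) / (2 × 8.870e-28 kg·m/s)
Δx_min = 5.945e-08 m = 59.446 nm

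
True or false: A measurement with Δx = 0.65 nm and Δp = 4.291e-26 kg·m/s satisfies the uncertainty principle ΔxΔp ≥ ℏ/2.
No, it violates the uncertainty principle (impossible measurement).

Calculate the product ΔxΔp:
ΔxΔp = (6.500e-10 m) × (4.291e-26 kg·m/s)
ΔxΔp = 2.789e-35 J·s

Compare to the minimum allowed value ℏ/2:
ℏ/2 = 5.273e-35 J·s

Since ΔxΔp = 2.789e-35 J·s < 5.273e-35 J·s = ℏ/2,
the measurement violates the uncertainty principle.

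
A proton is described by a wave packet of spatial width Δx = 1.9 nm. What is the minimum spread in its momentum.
2.775 × 10^-26 kg·m/s

For a wave packet, the spatial width Δx and momentum spread Δp are related by the uncertainty principle:
ΔxΔp ≥ ℏ/2

The minimum momentum spread is:
Δp_min = ℏ/(2Δx)
Δp_min = (1.055e-34 J·s) / (2 × 1.900e-09 m)
Δp_min = 2.775e-26 kg·m/s

A wave packet cannot have both a well-defined position and well-defined momentum.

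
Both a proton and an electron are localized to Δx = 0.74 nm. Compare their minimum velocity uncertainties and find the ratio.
The electron has the larger minimum velocity uncertainty, by a ratio of 1836.2.

For both particles, Δp_min = ℏ/(2Δx) = 7.125e-26 kg·m/s (same for both).

The velocity uncertainty is Δv = Δp/m:
- proton: Δv = 7.125e-26 / 1.673e-27 = 4.260e+01 m/s = 42.601 m/s
- electron: Δv = 7.125e-26 / 9.109e-31 = 7.822e+04 m/s = 78.221 km/s

Ratio: 7.822e+04 / 4.260e+01 = 1836.2

The lighter particle has larger velocity uncertainty because Δv ∝ 1/m.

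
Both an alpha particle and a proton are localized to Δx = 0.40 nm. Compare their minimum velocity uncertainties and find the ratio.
The proton has the larger minimum velocity uncertainty, by a ratio of 4.0.

For both particles, Δp_min = ℏ/(2Δx) = 1.318e-25 kg·m/s (same for both).

The velocity uncertainty is Δv = Δp/m:
- alpha particle: Δv = 1.318e-25 / 6.645e-27 = 1.984e+01 m/s = 19.839 m/s
- proton: Δv = 1.318e-25 / 1.673e-27 = 7.881e+01 m/s = 78.811 m/s

Ratio: 7.881e+01 / 1.984e+01 = 4.0

The lighter particle has larger velocity uncertainty because Δv ∝ 1/m.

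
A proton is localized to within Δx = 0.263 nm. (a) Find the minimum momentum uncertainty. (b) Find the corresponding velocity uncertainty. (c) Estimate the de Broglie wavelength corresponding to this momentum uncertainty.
(a) Δp_min = 2.005 × 10^-25 kg·m/s
(b) Δv_min = 119.865 m/s
(c) λ_dB = 3.305 nm

Step-by-step:

(a) From the uncertainty principle:
Δp_min = ℏ/(2Δx) = (1.055e-34 J·s)/(2 × 2.630e-10 m) = 2.005e-25 kg·m/s

(b) The velocity uncertainty:
Δv = Δp/m = (2.005e-25 kg·m/s)/(1.673e-27 kg) = 1.199e+02 m/s = 119.865 m/s

(c) The de Broglie wavelength for this momentum:
λ = h/p = (6.626e-34 J·s)/(2.005e-25 kg·m/s) = 3.305e-09 m = 3.305 nm

Note: The de Broglie wavelength is comparable to the localization size, as expected from wave-particle duality.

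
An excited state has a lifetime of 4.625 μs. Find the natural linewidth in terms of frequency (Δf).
17.206 kHz

Using the energy-time uncertainty principle and E = hf:
ΔEΔt ≥ ℏ/2
hΔf·Δt ≥ ℏ/2

The minimum frequency uncertainty is:
Δf = ℏ/(2hτ) = 1/(4πτ)
Δf = 1/(4π × 4.625e-06 s)
Δf = 1.721e+04 Hz = 17.206 kHz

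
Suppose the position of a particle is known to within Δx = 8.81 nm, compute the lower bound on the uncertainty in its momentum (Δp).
5.985 × 10^-27 kg·m/s

Using the Heisenberg uncertainty principle:
ΔxΔp ≥ ℏ/2

The minimum uncertainty in momentum is:
Δp_min = ℏ/(2Δx)
Δp_min = (1.055e-34 J·s) / (2 × 8.810e-09 m)
Δp_min = 5.985e-27 kg·m/s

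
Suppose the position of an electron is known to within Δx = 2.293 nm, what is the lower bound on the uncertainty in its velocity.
25.244 km/s

Using the Heisenberg uncertainty principle and Δp = mΔv:
ΔxΔp ≥ ℏ/2
Δx(mΔv) ≥ ℏ/2

The minimum uncertainty in velocity is:
Δv_min = ℏ/(2mΔx)
Δv_min = (1.055e-34 J·s) / (2 × 9.109e-31 kg × 2.293e-09 m)
Δv_min = 2.524e+04 m/s = 25.244 km/s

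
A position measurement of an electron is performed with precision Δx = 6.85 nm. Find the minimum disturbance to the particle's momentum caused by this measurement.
7.698 × 10^-27 kg·m/s

The uncertainty principle implies that measuring position disturbs momentum:
ΔxΔp ≥ ℏ/2

When we measure position with precision Δx, we necessarily introduce a momentum uncertainty:
Δp ≥ ℏ/(2Δx)
Δp_min = (1.055e-34 J·s) / (2 × 6.850e-09 m)
Δp_min = 7.698e-27 kg·m/s

The more precisely we measure position, the greater the momentum disturbance.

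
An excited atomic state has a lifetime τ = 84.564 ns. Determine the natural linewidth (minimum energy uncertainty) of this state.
3.892 neV

Using the energy-time uncertainty principle:
ΔEΔt ≥ ℏ/2

The lifetime τ represents the time uncertainty Δt.
The natural linewidth (minimum energy uncertainty) is:

ΔE = ℏ/(2τ)
ΔE = (1.055e-34 J·s) / (2 × 8.456e-08 s)
ΔE = 6.235e-28 J = 3.892 neV

This natural linewidth limits the precision of spectroscopic measurements.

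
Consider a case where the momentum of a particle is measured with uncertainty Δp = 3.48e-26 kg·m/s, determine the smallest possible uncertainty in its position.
1.515 nm

Using the Heisenberg uncertainty principle:
ΔxΔp ≥ ℏ/2

The minimum uncertainty in position is:
Δx_min = ℏ/(2Δp)
Δx_min = (1.055e-34 J·s) / (2 × 3.480e-26 kg·m/s)
Δx_min = 1.515e-09 m = 1.515 nm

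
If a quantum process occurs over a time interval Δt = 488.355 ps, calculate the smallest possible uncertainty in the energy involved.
673.907 neV

Using the energy-time uncertainty principle:
ΔEΔt ≥ ℏ/2

The minimum uncertainty in energy is:
ΔE_min = ℏ/(2Δt)
ΔE_min = (1.055e-34 J·s) / (2 × 4.884e-10 s)
ΔE_min = 1.080e-25 J = 673.907 neV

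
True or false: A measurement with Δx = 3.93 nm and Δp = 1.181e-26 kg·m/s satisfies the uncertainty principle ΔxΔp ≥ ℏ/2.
No, it violates the uncertainty principle (impossible measurement).

Calculate the product ΔxΔp:
ΔxΔp = (3.930e-09 m) × (1.181e-26 kg·m/s)
ΔxΔp = 4.641e-35 J·s

Compare to the minimum allowed value ℏ/2:
ℏ/2 = 5.273e-35 J·s

Since ΔxΔp = 4.641e-35 J·s < 5.273e-35 J·s = ℏ/2,
the measurement violates the uncertainty principle.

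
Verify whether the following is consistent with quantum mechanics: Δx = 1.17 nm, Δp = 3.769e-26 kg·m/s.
No, it violates the uncertainty principle (impossible measurement).

Calculate the product ΔxΔp:
ΔxΔp = (1.170e-09 m) × (3.769e-26 kg·m/s)
ΔxΔp = 4.410e-35 J·s

Compare to the minimum allowed value ℏ/2:
ℏ/2 = 5.273e-35 J·s

Since ΔxΔp = 4.410e-35 J·s < 5.273e-35 J·s = ℏ/2,
the measurement violates the uncertainty principle.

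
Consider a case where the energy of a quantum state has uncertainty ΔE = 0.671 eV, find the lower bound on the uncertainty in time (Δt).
490.471 as

Using the energy-time uncertainty principle:
ΔEΔt ≥ ℏ/2

The minimum uncertainty in time is:
Δt_min = ℏ/(2ΔE)
Δt_min = (1.055e-34 J·s) / (2 × 1.075e-19 J)
Δt_min = 4.905e-16 s = 490.471 as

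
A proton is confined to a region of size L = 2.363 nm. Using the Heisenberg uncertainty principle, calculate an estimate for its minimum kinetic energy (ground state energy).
929.024 neV

Using the uncertainty principle to estimate ground state energy:

1. The position uncertainty is approximately the confinement size:
   Δx ≈ L = 2.363e-09 m

2. From ΔxΔp ≥ ℏ/2, the minimum momentum uncertainty is:
   Δp ≈ ℏ/(2L) = 2.231e-26 kg·m/s

3. The kinetic energy is approximately:
   KE ≈ (Δp)²/(2m) = (2.231e-26)²/(2 × 1.673e-27 kg)
   KE ≈ 1.488e-25 J = 929.024 neV

This is an order-of-magnitude estimate of the ground state energy.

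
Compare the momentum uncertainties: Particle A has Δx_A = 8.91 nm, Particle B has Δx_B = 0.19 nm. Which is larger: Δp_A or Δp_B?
Particle B has the larger minimum momentum uncertainty, by a factor of 46.89.

For each particle, the minimum momentum uncertainty is Δp_min = ℏ/(2Δx):

Particle A: Δp_A = ℏ/(2×8.910e-09 m) = 5.918e-27 kg·m/s
Particle B: Δp_B = ℏ/(2×1.900e-10 m) = 2.775e-25 kg·m/s

Ratio: Δp_B/Δp_A = 46.89

Since Δp_min ∝ 1/Δx, the particle with smaller position uncertainty (B) has larger momentum uncertainty.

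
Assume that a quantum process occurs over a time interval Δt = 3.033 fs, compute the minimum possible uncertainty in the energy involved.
108.508 meV

Using the energy-time uncertainty principle:
ΔEΔt ≥ ℏ/2

The minimum uncertainty in energy is:
ΔE_min = ℏ/(2Δt)
ΔE_min = (1.055e-34 J·s) / (2 × 3.033e-15 s)
ΔE_min = 1.738e-20 J = 108.508 meV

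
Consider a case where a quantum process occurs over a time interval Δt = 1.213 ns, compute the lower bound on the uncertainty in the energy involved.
271.316 neV

Using the energy-time uncertainty principle:
ΔEΔt ≥ ℏ/2

The minimum uncertainty in energy is:
ΔE_min = ℏ/(2Δt)
ΔE_min = (1.055e-34 J·s) / (2 × 1.213e-09 s)
ΔE_min = 4.347e-26 J = 271.316 neV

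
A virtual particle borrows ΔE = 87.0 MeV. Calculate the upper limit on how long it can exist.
3.783 ys

Using the energy-time uncertainty principle:
ΔEΔt ≥ ℏ/2

For a virtual particle borrowing energy ΔE, the maximum lifetime is:
Δt_max = ℏ/(2ΔE)

Converting energy:
ΔE = 87.0 MeV = 1.394e-11 J

Δt_max = (1.055e-34 J·s) / (2 × 1.394e-11 J)
Δt_max = 3.783e-24 s = 3.783 ys

Virtual particles with higher borrowed energy exist for shorter times.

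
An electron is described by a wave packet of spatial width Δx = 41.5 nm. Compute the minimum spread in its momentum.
1.271 × 10^-27 kg·m/s

For a wave packet, the spatial width Δx and momentum spread Δp are related by the uncertainty principle:
ΔxΔp ≥ ℏ/2

The minimum momentum spread is:
Δp_min = ℏ/(2Δx)
Δp_min = (1.055e-34 J·s) / (2 × 4.150e-08 m)
Δp_min = 1.271e-27 kg·m/s

A wave packet cannot have both a well-defined position and well-defined momentum.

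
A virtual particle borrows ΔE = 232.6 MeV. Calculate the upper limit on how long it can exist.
1.415 ys

Using the energy-time uncertainty principle:
ΔEΔt ≥ ℏ/2

For a virtual particle borrowing energy ΔE, the maximum lifetime is:
Δt_max = ℏ/(2ΔE)

Converting energy:
ΔE = 232.6 MeV = 3.727e-11 J

Δt_max = (1.055e-34 J·s) / (2 × 3.727e-11 J)
Δt_max = 1.415e-24 s = 1.415 ys

Virtual particles with higher borrowed energy exist for shorter times.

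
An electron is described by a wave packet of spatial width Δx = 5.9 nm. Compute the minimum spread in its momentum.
8.937 × 10^-27 kg·m/s

For a wave packet, the spatial width Δx and momentum spread Δp are related by the uncertainty principle:
ΔxΔp ≥ ℏ/2

The minimum momentum spread is:
Δp_min = ℏ/(2Δx)
Δp_min = (1.055e-34 J·s) / (2 × 5.900e-09 m)
Δp_min = 8.937e-27 kg·m/s

A wave packet cannot have both a well-defined position and well-defined momentum.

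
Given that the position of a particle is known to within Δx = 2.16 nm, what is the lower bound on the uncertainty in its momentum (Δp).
2.441 × 10^-26 kg·m/s

Using the Heisenberg uncertainty principle:
ΔxΔp ≥ ℏ/2

The minimum uncertainty in momentum is:
Δp_min = ℏ/(2Δx)
Δp_min = (1.055e-34 J·s) / (2 × 2.160e-09 m)
Δp_min = 2.441e-26 kg·m/s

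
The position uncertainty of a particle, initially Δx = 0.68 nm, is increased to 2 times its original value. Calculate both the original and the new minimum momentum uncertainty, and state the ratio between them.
Original Δp_min = 7.754 × 10^-26 kg·m/s; new Δp'_min = 3.877 × 10^-26 kg·m/s; ratio Δp'_min/Δp_min = 1/2.

From the uncertainty principle ΔxΔp ≥ ℏ/2, the minimum momentum uncertainty is Δp_min = ℏ/(2Δx).

Original (Δx = 0.68 nm = 6.800e-10 m):
Δp_min = (1.055e-34 J·s)/(2 × 6.800e-10 m) = 7.754e-26 kg·m/s

When Δx → 2Δx:
Δp'_min = ℏ/(2 × 2Δx) = (1/2) × ℏ/(2Δx) = (1/2) × Δp_min
Δp'_min = 1/2 × 7.754e-26 kg·m/s = 3.877e-26 kg·m/s

Since Δp_min ∝ 1/Δx, when Δx is increased to 2 times its original value, Δp_min decreases to 1/2 of its original value.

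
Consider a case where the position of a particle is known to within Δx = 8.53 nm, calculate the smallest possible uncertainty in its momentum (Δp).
6.182 × 10^-27 kg·m/s

Using the Heisenberg uncertainty principle:
ΔxΔp ≥ ℏ/2

The minimum uncertainty in momentum is:
Δp_min = ℏ/(2Δx)
Δp_min = (1.055e-34 J·s) / (2 × 8.530e-09 m)
Δp_min = 6.182e-27 kg·m/s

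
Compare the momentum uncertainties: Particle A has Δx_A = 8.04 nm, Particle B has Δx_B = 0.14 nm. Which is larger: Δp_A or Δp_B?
Particle B has the larger minimum momentum uncertainty, by a factor of 57.43.

For each particle, the minimum momentum uncertainty is Δp_min = ℏ/(2Δx):

Particle A: Δp_A = ℏ/(2×8.040e-09 m) = 6.558e-27 kg·m/s
Particle B: Δp_B = ℏ/(2×1.400e-10 m) = 3.766e-25 kg·m/s

Ratio: Δp_B/Δp_A = 57.43

Since Δp_min ∝ 1/Δx, the particle with smaller position uncertainty (B) has larger momentum uncertainty.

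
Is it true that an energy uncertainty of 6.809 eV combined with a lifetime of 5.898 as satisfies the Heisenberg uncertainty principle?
No, it violates the uncertainty relation.

Calculate the product ΔEΔt:
ΔE = 6.809 eV = 1.091e-18 J
ΔEΔt = (1.091e-18 J) × (5.898e-18 s)
ΔEΔt = 6.434e-36 J·s

Compare to the minimum allowed value ℏ/2:
ℏ/2 = 5.273e-35 J·s

Since ΔEΔt = 6.434e-36 J·s < 5.273e-35 J·s = ℏ/2,
this violates the uncertainty relation.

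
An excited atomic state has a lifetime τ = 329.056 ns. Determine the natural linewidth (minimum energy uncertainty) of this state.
1.000 neV

Using the energy-time uncertainty principle:
ΔEΔt ≥ ℏ/2

The lifetime τ represents the time uncertainty Δt.
The natural linewidth (minimum energy uncertainty) is:

ΔE = ℏ/(2τ)
ΔE = (1.055e-34 J·s) / (2 × 3.291e-07 s)
ΔE = 1.602e-28 J = 1.000 neV

This natural linewidth limits the precision of spectroscopic measurements.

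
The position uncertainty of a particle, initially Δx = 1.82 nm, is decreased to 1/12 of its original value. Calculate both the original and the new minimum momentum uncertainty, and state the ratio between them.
Original Δp_min = 2.897 × 10^-26 kg·m/s; new Δp'_min = 3.477 × 10^-25 kg·m/s; ratio Δp'_min/Δp_min = 12.

From the uncertainty principle ΔxΔp ≥ ℏ/2, the minimum momentum uncertainty is Δp_min = ℏ/(2Δx).

Original (Δx = 1.82 nm = 1.820e-09 m):
Δp_min = (1.055e-34 J·s)/(2 × 1.820e-09 m) = 2.897e-26 kg·m/s

When Δx → (1/12)Δx:
Δp'_min = ℏ/(2 × (1/12)Δx) = 12 × ℏ/(2Δx) = 12 × Δp_min
Δp'_min = 12 × 2.897e-26 kg·m/s = 3.477e-25 kg·m/s

Since Δp_min ∝ 1/Δx, when Δx is decreased to 1/12 of its original value, Δp_min increases to 12 times its original value.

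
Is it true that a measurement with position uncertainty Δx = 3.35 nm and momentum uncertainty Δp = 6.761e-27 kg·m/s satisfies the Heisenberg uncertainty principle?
No, it violates the uncertainty principle (impossible measurement).

Calculate the product ΔxΔp:
ΔxΔp = (3.350e-09 m) × (6.761e-27 kg·m/s)
ΔxΔp = 2.265e-35 J·s

Compare to the minimum allowed value ℏ/2:
ℏ/2 = 5.273e-35 J·s

Since ΔxΔp = 2.265e-35 J·s < 5.273e-35 J·s = ℏ/2,
the measurement violates the uncertainty principle.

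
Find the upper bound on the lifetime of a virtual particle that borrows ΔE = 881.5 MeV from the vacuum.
3.733 × 10^-25 s

Using the energy-time uncertainty principle:
ΔEΔt ≥ ℏ/2

For a virtual particle borrowing energy ΔE, the maximum lifetime is:
Δt_max = ℏ/(2ΔE)

Converting energy:
ΔE = 881.5 MeV = 1.412e-10 J

Δt_max = (1.055e-34 J·s) / (2 × 1.412e-10 J)
Δt_max = 3.733e-25 s = 3.733 × 10^-25 s

Virtual particles with higher borrowed energy exist for shorter times.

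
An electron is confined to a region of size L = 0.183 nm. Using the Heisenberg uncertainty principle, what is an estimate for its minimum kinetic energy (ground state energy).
284.420 meV

Using the uncertainty principle to estimate ground state energy:

1. The position uncertainty is approximately the confinement size:
   Δx ≈ L = 1.830e-10 m

2. From ΔxΔp ≥ ℏ/2, the minimum momentum uncertainty is:
   Δp ≈ ℏ/(2L) = 2.881e-25 kg·m/s

3. The kinetic energy is approximately:
   KE ≈ (Δp)²/(2m) = (2.881e-25)²/(2 × 9.109e-31 kg)
   KE ≈ 4.557e-20 J = 284.420 meV

This is an order-of-magnitude estimate of the ground state energy.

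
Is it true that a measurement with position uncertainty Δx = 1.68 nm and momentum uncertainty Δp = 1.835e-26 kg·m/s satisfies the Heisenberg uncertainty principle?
No, it violates the uncertainty principle (impossible measurement).

Calculate the product ΔxΔp:
ΔxΔp = (1.680e-09 m) × (1.835e-26 kg·m/s)
ΔxΔp = 3.083e-35 J·s

Compare to the minimum allowed value ℏ/2:
ℏ/2 = 5.273e-35 J·s

Since ΔxΔp = 3.083e-35 J·s < 5.273e-35 J·s = ℏ/2,
the measurement violates the uncertainty principle.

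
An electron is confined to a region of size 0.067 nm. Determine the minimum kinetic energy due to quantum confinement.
2.122 eV

Using the uncertainty principle:

1. Position uncertainty: Δx ≈ 6.700e-11 m
2. Minimum momentum uncertainty: Δp = ℏ/(2Δx) = 7.870e-25 kg·m/s
3. Minimum kinetic energy:
   KE = (Δp)²/(2m) = (7.870e-25)²/(2 × 9.109e-31 kg)
   KE = 3.400e-19 J = 2.122 eV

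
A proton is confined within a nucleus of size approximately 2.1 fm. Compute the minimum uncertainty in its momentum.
2.511 × 10^-20 kg·m/s

Using the Heisenberg uncertainty principle:
ΔxΔp ≥ ℏ/2

With Δx ≈ L = 2.100e-15 m (the confinement size):
Δp_min = ℏ/(2Δx)
Δp_min = (1.055e-34 J·s) / (2 × 2.100e-15 m)
Δp_min = 2.511e-20 kg·m/s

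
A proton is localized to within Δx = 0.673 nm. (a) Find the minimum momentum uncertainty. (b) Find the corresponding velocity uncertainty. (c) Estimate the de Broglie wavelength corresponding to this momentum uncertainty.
(a) Δp_min = 7.835 × 10^-26 kg·m/s
(b) Δv_min = 46.842 m/s
(c) λ_dB = 8.457 nm

Step-by-step:

(a) From the uncertainty principle:
Δp_min = ℏ/(2Δx) = (1.055e-34 J·s)/(2 × 6.730e-10 m) = 7.835e-26 kg·m/s

(b) The velocity uncertainty:
Δv = Δp/m = (7.835e-26 kg·m/s)/(1.673e-27 kg) = 4.684e+01 m/s = 46.842 m/s

(c) The de Broglie wavelength for this momentum:
λ = h/p = (6.626e-34 J·s)/(7.835e-26 kg·m/s) = 8.457e-09 m = 8.457 nm

Note: The de Broglie wavelength is comparable to the localization size, as expected from wave-particle duality.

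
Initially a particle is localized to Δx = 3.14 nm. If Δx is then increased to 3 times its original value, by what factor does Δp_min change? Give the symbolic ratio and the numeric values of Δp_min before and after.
Original Δp_min = 1.679 × 10^-26 kg·m/s; new Δp'_min = 5.598 × 10^-27 kg·m/s; ratio Δp'_min/Δp_min = 1/3.

From the uncertainty principle ΔxΔp ≥ ℏ/2, the minimum momentum uncertainty is Δp_min = ℏ/(2Δx).

Original (Δx = 3.14 nm = 3.140e-09 m):
Δp_min = (1.055e-34 J·s)/(2 × 3.140e-09 m) = 1.679e-26 kg·m/s

When Δx → 3Δx:
Δp'_min = ℏ/(2 × 3Δx) = (1/3) × ℏ/(2Δx) = (1/3) × Δp_min
Δp'_min = 1/3 × 1.679e-26 kg·m/s = 5.598e-27 kg·m/s

Since Δp_min ∝ 1/Δx, when Δx is increased to 3 times its original value, Δp_min decreases to 1/3 of its original value.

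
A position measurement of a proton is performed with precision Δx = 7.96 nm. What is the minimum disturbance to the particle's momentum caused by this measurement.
6.624 × 10^-27 kg·m/s

The uncertainty principle implies that measuring position disturbs momentum:
ΔxΔp ≥ ℏ/2

When we measure position with precision Δx, we necessarily introduce a momentum uncertainty:
Δp ≥ ℏ/(2Δx)
Δp_min = (1.055e-34 J·s) / (2 × 7.960e-09 m)
Δp_min = 6.624e-27 kg·m/s

The more precisely we measure position, the greater the momentum disturbance.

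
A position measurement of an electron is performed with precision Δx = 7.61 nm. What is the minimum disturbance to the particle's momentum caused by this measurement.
6.929 × 10^-27 kg·m/s

The uncertainty principle implies that measuring position disturbs momentum:
ΔxΔp ≥ ℏ/2

When we measure position with precision Δx, we necessarily introduce a momentum uncertainty:
Δp ≥ ℏ/(2Δx)
Δp_min = (1.055e-34 J·s) / (2 × 7.610e-09 m)
Δp_min = 6.929e-27 kg·m/s

The more precisely we measure position, the greater the momentum disturbance.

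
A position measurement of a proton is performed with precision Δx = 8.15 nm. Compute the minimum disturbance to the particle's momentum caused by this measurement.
6.470 × 10^-27 kg·m/s

The uncertainty principle implies that measuring position disturbs momentum:
ΔxΔp ≥ ℏ/2

When we measure position with precision Δx, we necessarily introduce a momentum uncertainty:
Δp ≥ ℏ/(2Δx)
Δp_min = (1.055e-34 J·s) / (2 × 8.150e-09 m)
Δp_min = 6.470e-27 kg·m/s

The more precisely we measure position, the greater the momentum disturbance.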